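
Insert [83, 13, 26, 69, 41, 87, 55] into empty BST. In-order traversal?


Insert 83: root
Insert 13: L from 83
Insert 26: L from 83 -> R from 13
Insert 69: L from 83 -> R from 13 -> R from 26
Insert 41: L from 83 -> R from 13 -> R from 26 -> L from 69
Insert 87: R from 83
Insert 55: L from 83 -> R from 13 -> R from 26 -> L from 69 -> R from 41

In-order: [13, 26, 41, 55, 69, 83, 87]


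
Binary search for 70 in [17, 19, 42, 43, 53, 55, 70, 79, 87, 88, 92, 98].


Step 1: lo=0, hi=11, mid=5, val=55
Step 2: lo=6, hi=11, mid=8, val=87
Step 3: lo=6, hi=7, mid=6, val=70

Found at index 6


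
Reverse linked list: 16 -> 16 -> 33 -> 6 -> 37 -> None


Step 1: curr=16, set curr.next=prev(None) | reversed so far: 16
Step 2: curr=16, set curr.next=prev(16) | reversed so far: 16 -> 16
Step 3: curr=33, set curr.next=prev(16) | reversed so far: 33 -> 16 -> 16
Step 4: curr=6, set curr.next=prev(33) | reversed so far: 6 -> 33 -> 16 -> 16
Step 5: curr=37, set curr.next=prev(6) | reversed so far: 37 -> 6 -> 33 -> 16 -> 16

37 -> 6 -> 33 -> 16 -> 16 -> None


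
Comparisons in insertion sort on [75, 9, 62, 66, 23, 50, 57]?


Algorithm: insertion sort
Input: [75, 9, 62, 66, 23, 50, 57]
Sorted: [9, 23, 50, 57, 62, 66, 75]

17


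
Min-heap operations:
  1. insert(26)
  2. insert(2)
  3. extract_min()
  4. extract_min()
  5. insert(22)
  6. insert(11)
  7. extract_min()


insert(26) -> [26]
insert(2) -> [2, 26]
extract_min()->2, [26]
extract_min()->26, []
insert(22) -> [22]
insert(11) -> [11, 22]
extract_min()->11, [22]

Final heap: [22]


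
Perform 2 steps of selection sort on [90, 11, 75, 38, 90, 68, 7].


Initial: [90, 11, 75, 38, 90, 68, 7]
Step 1: min=7 at 6
  Swap: [7, 11, 75, 38, 90, 68, 90]
Step 2: min=11 at 1
  Swap: [7, 11, 75, 38, 90, 68, 90]

After 2 steps: [7, 11, 75, 38, 90, 68, 90]


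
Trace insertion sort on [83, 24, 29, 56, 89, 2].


Initial: [83, 24, 29, 56, 89, 2]
Insert 24: [24, 83, 29, 56, 89, 2]
Insert 29: [24, 29, 83, 56, 89, 2]
Insert 56: [24, 29, 56, 83, 89, 2]
Insert 89: [24, 29, 56, 83, 89, 2]
Insert 2: [2, 24, 29, 56, 83, 89]

Sorted: [2, 24, 29, 56, 83, 89]


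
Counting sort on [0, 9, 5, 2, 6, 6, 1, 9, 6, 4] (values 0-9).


Input: [0, 9, 5, 2, 6, 6, 1, 9, 6, 4]
Counts: [1, 1, 1, 0, 1, 1, 3, 0, 0, 2]

Sorted: [0, 1, 2, 4, 5, 6, 6, 6, 9, 9]


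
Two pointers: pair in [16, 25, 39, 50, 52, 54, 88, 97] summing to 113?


lo=0(16)+hi=7(97)=113

Yes: 16+97=113


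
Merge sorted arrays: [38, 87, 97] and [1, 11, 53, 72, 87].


Take 1 from B
Take 11 from B
Take 38 from A
Take 53 from B
Take 72 from B
Take 87 from A
Take 87 from B

Merged: [1, 11, 38, 53, 72, 87, 87, 97]


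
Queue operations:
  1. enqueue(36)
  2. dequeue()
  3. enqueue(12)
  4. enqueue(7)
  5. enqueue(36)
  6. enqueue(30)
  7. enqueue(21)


enqueue(36) -> [36]
dequeue()->36, []
enqueue(12) -> [12]
enqueue(7) -> [12, 7]
enqueue(36) -> [12, 7, 36]
enqueue(30) -> [12, 7, 36, 30]
enqueue(21) -> [12, 7, 36, 30, 21]

Final queue: [12, 7, 36, 30, 21]


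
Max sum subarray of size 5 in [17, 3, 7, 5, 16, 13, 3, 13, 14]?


[0:5]: 48
[1:6]: 44
[2:7]: 44
[3:8]: 50
[4:9]: 59

Max: 59 at [4:9]


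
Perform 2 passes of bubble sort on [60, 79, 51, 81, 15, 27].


Initial: [60, 79, 51, 81, 15, 27]
Pass 1: [60, 51, 79, 15, 27, 81] (3 swaps)
Pass 2: [51, 60, 15, 27, 79, 81] (3 swaps)

After 2 passes: [51, 60, 15, 27, 79, 81]


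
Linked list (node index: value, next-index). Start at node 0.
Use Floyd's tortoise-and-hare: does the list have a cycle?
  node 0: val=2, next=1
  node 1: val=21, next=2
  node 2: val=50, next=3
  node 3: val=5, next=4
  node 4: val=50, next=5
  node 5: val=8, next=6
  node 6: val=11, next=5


Floyd's tortoise (slow, +1) and hare (fast, +2):
  init: slow=0, fast=0
  step 1: slow=1, fast=2
  step 2: slow=2, fast=4
  step 3: slow=3, fast=6
  step 4: slow=4, fast=6
  step 5: slow=5, fast=6
  step 6: slow=6, fast=6
  slow == fast at node 6: cycle detected

Cycle: yes


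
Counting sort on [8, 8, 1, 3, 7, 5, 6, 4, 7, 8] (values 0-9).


Input: [8, 8, 1, 3, 7, 5, 6, 4, 7, 8]
Counts: [0, 1, 0, 1, 1, 1, 1, 2, 3, 0]

Sorted: [1, 3, 4, 5, 6, 7, 7, 8, 8, 8]


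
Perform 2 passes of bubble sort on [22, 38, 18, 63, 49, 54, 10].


Initial: [22, 38, 18, 63, 49, 54, 10]
Pass 1: [22, 18, 38, 49, 54, 10, 63] (4 swaps)
Pass 2: [18, 22, 38, 49, 10, 54, 63] (2 swaps)

After 2 passes: [18, 22, 38, 49, 10, 54, 63]


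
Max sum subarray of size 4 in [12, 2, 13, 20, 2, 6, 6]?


[0:4]: 47
[1:5]: 37
[2:6]: 41
[3:7]: 34

Max: 47 at [0:4]


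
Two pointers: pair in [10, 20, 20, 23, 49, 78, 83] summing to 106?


lo=0(10)+hi=6(83)=93
lo=1(20)+hi=6(83)=103
lo=2(20)+hi=6(83)=103
lo=3(23)+hi=6(83)=106

Yes: 23+83=106


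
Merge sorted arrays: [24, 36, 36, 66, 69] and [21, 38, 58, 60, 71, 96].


Take 21 from B
Take 24 from A
Take 36 from A
Take 36 from A
Take 38 from B
Take 58 from B
Take 60 from B
Take 66 from A
Take 69 from A

Merged: [21, 24, 36, 36, 38, 58, 60, 66, 69, 71, 96]


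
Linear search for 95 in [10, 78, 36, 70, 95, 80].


i=0: 10!=95
i=1: 78!=95
i=2: 36!=95
i=3: 70!=95
i=4: 95==95 found!

Found at 4, 5 comps


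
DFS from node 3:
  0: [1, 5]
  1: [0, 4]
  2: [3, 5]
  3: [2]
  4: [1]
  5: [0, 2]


Visit 3, push [2]
Visit 2, push [5]
Visit 5, push [0]
Visit 0, push [1]
Visit 1, push [4]
Visit 4, push []

DFS order: [3, 2, 5, 0, 1, 4]


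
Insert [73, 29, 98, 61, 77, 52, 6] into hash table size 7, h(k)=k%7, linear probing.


Insert 73: h=3 -> slot 3
Insert 29: h=1 -> slot 1
Insert 98: h=0 -> slot 0
Insert 61: h=5 -> slot 5
Insert 77: h=0, 2 probes -> slot 2
Insert 52: h=3, 1 probes -> slot 4
Insert 6: h=6 -> slot 6

Table: [98, 29, 77, 73, 52, 61, 6]


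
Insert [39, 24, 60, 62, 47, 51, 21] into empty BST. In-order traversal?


Insert 39: root
Insert 24: L from 39
Insert 60: R from 39
Insert 62: R from 39 -> R from 60
Insert 47: R from 39 -> L from 60
Insert 51: R from 39 -> L from 60 -> R from 47
Insert 21: L from 39 -> L from 24

In-order: [21, 24, 39, 47, 51, 60, 62]


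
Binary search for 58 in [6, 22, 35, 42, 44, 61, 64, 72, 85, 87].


Step 1: lo=0, hi=9, mid=4, val=44
Step 2: lo=5, hi=9, mid=7, val=72
Step 3: lo=5, hi=6, mid=5, val=61

Not found


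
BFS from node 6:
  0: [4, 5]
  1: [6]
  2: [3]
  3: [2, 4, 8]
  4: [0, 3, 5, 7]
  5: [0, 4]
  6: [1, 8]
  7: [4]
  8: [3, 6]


Visit 6, enqueue [1, 8]
Visit 1, enqueue []
Visit 8, enqueue [3]
Visit 3, enqueue [2, 4]
Visit 2, enqueue []
Visit 4, enqueue [0, 5, 7]
Visit 0, enqueue []
Visit 5, enqueue []
Visit 7, enqueue []

BFS order: [6, 1, 8, 3, 2, 4, 0, 5, 7]


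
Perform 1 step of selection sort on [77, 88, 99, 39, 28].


Initial: [77, 88, 99, 39, 28]
Step 1: min=28 at 4
  Swap: [28, 88, 99, 39, 77]

After 1 step: [28, 88, 99, 39, 77]


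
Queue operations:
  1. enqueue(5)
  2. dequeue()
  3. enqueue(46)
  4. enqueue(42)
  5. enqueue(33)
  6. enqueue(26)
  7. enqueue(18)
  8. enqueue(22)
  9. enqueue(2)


enqueue(5) -> [5]
dequeue()->5, []
enqueue(46) -> [46]
enqueue(42) -> [46, 42]
enqueue(33) -> [46, 42, 33]
enqueue(26) -> [46, 42, 33, 26]
enqueue(18) -> [46, 42, 33, 26, 18]
enqueue(22) -> [46, 42, 33, 26, 18, 22]
enqueue(2) -> [46, 42, 33, 26, 18, 22, 2]

Final queue: [46, 42, 33, 26, 18, 22, 2]


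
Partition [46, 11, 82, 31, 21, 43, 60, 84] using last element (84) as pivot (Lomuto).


Pivot: 84
  46 <= 84: advance i (no swap)
  11 <= 84: advance i (no swap)
  82 <= 84: advance i (no swap)
  31 <= 84: advance i (no swap)
  21 <= 84: advance i (no swap)
  43 <= 84: advance i (no swap)
  60 <= 84: advance i (no swap)
Place pivot at 7: [46, 11, 82, 31, 21, 43, 60, 84]

Partitioned: [46, 11, 82, 31, 21, 43, 60, 84]


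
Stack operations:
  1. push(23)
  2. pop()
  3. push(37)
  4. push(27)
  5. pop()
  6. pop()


push(23) -> [23]
pop()->23, []
push(37) -> [37]
push(27) -> [37, 27]
pop()->27, [37]
pop()->37, []

Final stack: []


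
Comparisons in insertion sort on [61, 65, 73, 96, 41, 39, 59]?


Algorithm: insertion sort
Input: [61, 65, 73, 96, 41, 39, 59]
Sorted: [39, 41, 59, 61, 65, 73, 96]

17


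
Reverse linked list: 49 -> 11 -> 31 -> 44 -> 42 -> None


Step 1: curr=49, set curr.next=prev(None) | reversed so far: 49
Step 2: curr=11, set curr.next=prev(49) | reversed so far: 11 -> 49
Step 3: curr=31, set curr.next=prev(11) | reversed so far: 31 -> 11 -> 49
Step 4: curr=44, set curr.next=prev(31) | reversed so far: 44 -> 31 -> 11 -> 49
Step 5: curr=42, set curr.next=prev(44) | reversed so far: 42 -> 44 -> 31 -> 11 -> 49

42 -> 44 -> 31 -> 11 -> 49 -> None


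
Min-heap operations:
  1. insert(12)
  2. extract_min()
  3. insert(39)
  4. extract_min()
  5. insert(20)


insert(12) -> [12]
extract_min()->12, []
insert(39) -> [39]
extract_min()->39, []
insert(20) -> [20]

Final heap: [20]


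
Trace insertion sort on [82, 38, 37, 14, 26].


Initial: [82, 38, 37, 14, 26]
Insert 38: [38, 82, 37, 14, 26]
Insert 37: [37, 38, 82, 14, 26]
Insert 14: [14, 37, 38, 82, 26]
Insert 26: [14, 26, 37, 38, 82]

Sorted: [14, 26, 37, 38, 82]


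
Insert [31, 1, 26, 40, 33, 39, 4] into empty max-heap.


Insert 31: [31]
Insert 1: [31, 1]
Insert 26: [31, 1, 26]
Insert 40: [40, 31, 26, 1]
Insert 33: [40, 33, 26, 1, 31]
Insert 39: [40, 33, 39, 1, 31, 26]
Insert 4: [40, 33, 39, 1, 31, 26, 4]

Final heap: [40, 33, 39, 1, 31, 26, 4]


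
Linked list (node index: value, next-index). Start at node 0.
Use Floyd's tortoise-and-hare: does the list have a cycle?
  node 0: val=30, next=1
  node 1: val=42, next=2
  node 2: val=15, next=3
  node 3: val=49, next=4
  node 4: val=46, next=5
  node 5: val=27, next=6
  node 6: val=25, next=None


Floyd's tortoise (slow, +1) and hare (fast, +2):
  init: slow=0, fast=0
  step 1: slow=1, fast=2
  step 2: slow=2, fast=4
  step 3: slow=3, fast=6
  step 4: fast -> None, no cycle

Cycle: no


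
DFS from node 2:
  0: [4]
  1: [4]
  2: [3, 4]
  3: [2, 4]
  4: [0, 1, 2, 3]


Visit 2, push [4, 3]
Visit 3, push [4]
Visit 4, push [1, 0]
Visit 0, push []
Visit 1, push []

DFS order: [2, 3, 4, 0, 1]


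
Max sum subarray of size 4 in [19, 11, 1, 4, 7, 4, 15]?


[0:4]: 35
[1:5]: 23
[2:6]: 16
[3:7]: 30

Max: 35 at [0:4]


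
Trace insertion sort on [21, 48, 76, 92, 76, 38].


Initial: [21, 48, 76, 92, 76, 38]
Insert 48: [21, 48, 76, 92, 76, 38]
Insert 76: [21, 48, 76, 92, 76, 38]
Insert 92: [21, 48, 76, 92, 76, 38]
Insert 76: [21, 48, 76, 76, 92, 38]
Insert 38: [21, 38, 48, 76, 76, 92]

Sorted: [21, 38, 48, 76, 76, 92]


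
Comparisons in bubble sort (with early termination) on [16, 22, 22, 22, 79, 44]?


Algorithm: bubble sort (with early termination)
Input: [16, 22, 22, 22, 79, 44]
Sorted: [16, 22, 22, 22, 44, 79]

9


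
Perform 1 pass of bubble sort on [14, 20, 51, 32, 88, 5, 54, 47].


Initial: [14, 20, 51, 32, 88, 5, 54, 47]
Pass 1: [14, 20, 32, 51, 5, 54, 47, 88] (4 swaps)

After 1 pass: [14, 20, 32, 51, 5, 54, 47, 88]


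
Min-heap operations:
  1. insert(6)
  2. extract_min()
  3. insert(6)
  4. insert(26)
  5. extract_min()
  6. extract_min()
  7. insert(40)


insert(6) -> [6]
extract_min()->6, []
insert(6) -> [6]
insert(26) -> [6, 26]
extract_min()->6, [26]
extract_min()->26, []
insert(40) -> [40]

Final heap: [40]


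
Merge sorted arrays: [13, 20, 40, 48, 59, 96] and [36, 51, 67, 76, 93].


Take 13 from A
Take 20 from A
Take 36 from B
Take 40 from A
Take 48 from A
Take 51 from B
Take 59 from A
Take 67 from B
Take 76 from B
Take 93 from B

Merged: [13, 20, 36, 40, 48, 51, 59, 67, 76, 93, 96]


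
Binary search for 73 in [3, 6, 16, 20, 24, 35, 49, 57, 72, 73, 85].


Step 1: lo=0, hi=10, mid=5, val=35
Step 2: lo=6, hi=10, mid=8, val=72
Step 3: lo=9, hi=10, mid=9, val=73

Found at index 9


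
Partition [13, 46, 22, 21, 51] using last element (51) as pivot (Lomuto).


Pivot: 51
  13 <= 51: advance i (no swap)
  46 <= 51: advance i (no swap)
  22 <= 51: advance i (no swap)
  21 <= 51: advance i (no swap)
Place pivot at 4: [13, 46, 22, 21, 51]

Partitioned: [13, 46, 22, 21, 51]


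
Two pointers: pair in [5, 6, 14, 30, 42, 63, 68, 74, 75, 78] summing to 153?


lo=0(5)+hi=9(78)=83
lo=1(6)+hi=9(78)=84
lo=2(14)+hi=9(78)=92
lo=3(30)+hi=9(78)=108
lo=4(42)+hi=9(78)=120
lo=5(63)+hi=9(78)=141
lo=6(68)+hi=9(78)=146
lo=7(74)+hi=9(78)=152
lo=8(75)+hi=9(78)=153

Yes: 75+78=153


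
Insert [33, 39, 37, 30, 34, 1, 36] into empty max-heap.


Insert 33: [33]
Insert 39: [39, 33]
Insert 37: [39, 33, 37]
Insert 30: [39, 33, 37, 30]
Insert 34: [39, 34, 37, 30, 33]
Insert 1: [39, 34, 37, 30, 33, 1]
Insert 36: [39, 34, 37, 30, 33, 1, 36]

Final heap: [39, 34, 37, 30, 33, 1, 36]


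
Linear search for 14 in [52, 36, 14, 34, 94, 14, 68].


i=0: 52!=14
i=1: 36!=14
i=2: 14==14 found!

Found at 2, 3 comps


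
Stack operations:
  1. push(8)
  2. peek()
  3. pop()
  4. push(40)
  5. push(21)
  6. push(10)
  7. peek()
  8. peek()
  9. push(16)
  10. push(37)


push(8) -> [8]
peek()->8
pop()->8, []
push(40) -> [40]
push(21) -> [40, 21]
push(10) -> [40, 21, 10]
peek()->10
peek()->10
push(16) -> [40, 21, 10, 16]
push(37) -> [40, 21, 10, 16, 37]

Final stack: [40, 21, 10, 16, 37]


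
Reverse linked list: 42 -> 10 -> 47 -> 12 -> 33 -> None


Step 1: curr=42, set curr.next=prev(None) | reversed so far: 42
Step 2: curr=10, set curr.next=prev(42) | reversed so far: 10 -> 42
Step 3: curr=47, set curr.next=prev(10) | reversed so far: 47 -> 10 -> 42
Step 4: curr=12, set curr.next=prev(47) | reversed so far: 12 -> 47 -> 10 -> 42
Step 5: curr=33, set curr.next=prev(12) | reversed so far: 33 -> 12 -> 47 -> 10 -> 42

33 -> 12 -> 47 -> 10 -> 42 -> None


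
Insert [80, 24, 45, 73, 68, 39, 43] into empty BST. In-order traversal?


Insert 80: root
Insert 24: L from 80
Insert 45: L from 80 -> R from 24
Insert 73: L from 80 -> R from 24 -> R from 45
Insert 68: L from 80 -> R from 24 -> R from 45 -> L from 73
Insert 39: L from 80 -> R from 24 -> L from 45
Insert 43: L from 80 -> R from 24 -> L from 45 -> R from 39

In-order: [24, 39, 43, 45, 68, 73, 80]


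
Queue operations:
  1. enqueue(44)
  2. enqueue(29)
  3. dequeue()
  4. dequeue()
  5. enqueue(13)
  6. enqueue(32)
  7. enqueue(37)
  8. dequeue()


enqueue(44) -> [44]
enqueue(29) -> [44, 29]
dequeue()->44, [29]
dequeue()->29, []
enqueue(13) -> [13]
enqueue(32) -> [13, 32]
enqueue(37) -> [13, 32, 37]
dequeue()->13, [32, 37]

Final queue: [32, 37]


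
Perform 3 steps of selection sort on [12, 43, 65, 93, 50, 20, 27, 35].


Initial: [12, 43, 65, 93, 50, 20, 27, 35]
Step 1: min=12 at 0
  Swap: [12, 43, 65, 93, 50, 20, 27, 35]
Step 2: min=20 at 5
  Swap: [12, 20, 65, 93, 50, 43, 27, 35]
Step 3: min=27 at 6
  Swap: [12, 20, 27, 93, 50, 43, 65, 35]

After 3 steps: [12, 20, 27, 93, 50, 43, 65, 35]


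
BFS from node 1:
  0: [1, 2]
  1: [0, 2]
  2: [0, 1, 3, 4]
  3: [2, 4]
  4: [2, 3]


Visit 1, enqueue [0, 2]
Visit 0, enqueue []
Visit 2, enqueue [3, 4]
Visit 3, enqueue []
Visit 4, enqueue []

BFS order: [1, 0, 2, 3, 4]


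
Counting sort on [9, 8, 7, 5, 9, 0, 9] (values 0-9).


Input: [9, 8, 7, 5, 9, 0, 9]
Counts: [1, 0, 0, 0, 0, 1, 0, 1, 1, 3]

Sorted: [0, 5, 7, 8, 9, 9, 9]


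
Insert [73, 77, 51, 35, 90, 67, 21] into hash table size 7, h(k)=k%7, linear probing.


Insert 73: h=3 -> slot 3
Insert 77: h=0 -> slot 0
Insert 51: h=2 -> slot 2
Insert 35: h=0, 1 probes -> slot 1
Insert 90: h=6 -> slot 6
Insert 67: h=4 -> slot 4
Insert 21: h=0, 5 probes -> slot 5

Table: [77, 35, 51, 73, 67, 21, 90]


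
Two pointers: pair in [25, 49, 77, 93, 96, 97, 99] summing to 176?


lo=0(25)+hi=6(99)=124
lo=1(49)+hi=6(99)=148
lo=2(77)+hi=6(99)=176

Yes: 77+99=176


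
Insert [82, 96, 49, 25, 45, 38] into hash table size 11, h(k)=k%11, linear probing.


Insert 82: h=5 -> slot 5
Insert 96: h=8 -> slot 8
Insert 49: h=5, 1 probes -> slot 6
Insert 25: h=3 -> slot 3
Insert 45: h=1 -> slot 1
Insert 38: h=5, 2 probes -> slot 7

Table: [None, 45, None, 25, None, 82, 49, 38, 96, None, None]


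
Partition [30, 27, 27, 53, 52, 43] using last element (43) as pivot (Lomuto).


Pivot: 43
  30 <= 43: advance i (no swap)
  27 <= 43: advance i (no swap)
  27 <= 43: advance i (no swap)
Place pivot at 3: [30, 27, 27, 43, 52, 53]

Partitioned: [30, 27, 27, 43, 52, 53]


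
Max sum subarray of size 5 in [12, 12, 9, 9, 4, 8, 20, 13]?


[0:5]: 46
[1:6]: 42
[2:7]: 50
[3:8]: 54

Max: 54 at [3:8]


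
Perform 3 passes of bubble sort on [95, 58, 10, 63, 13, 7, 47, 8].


Initial: [95, 58, 10, 63, 13, 7, 47, 8]
Pass 1: [58, 10, 63, 13, 7, 47, 8, 95] (7 swaps)
Pass 2: [10, 58, 13, 7, 47, 8, 63, 95] (5 swaps)
Pass 3: [10, 13, 7, 47, 8, 58, 63, 95] (4 swaps)

After 3 passes: [10, 13, 7, 47, 8, 58, 63, 95]


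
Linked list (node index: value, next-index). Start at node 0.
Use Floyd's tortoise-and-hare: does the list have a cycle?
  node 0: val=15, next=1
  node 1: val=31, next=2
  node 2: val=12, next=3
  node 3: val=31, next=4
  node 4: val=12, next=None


Floyd's tortoise (slow, +1) and hare (fast, +2):
  init: slow=0, fast=0
  step 1: slow=1, fast=2
  step 2: slow=2, fast=4
  step 3: fast -> None, no cycle

Cycle: no


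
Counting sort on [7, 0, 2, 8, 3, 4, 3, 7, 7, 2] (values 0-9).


Input: [7, 0, 2, 8, 3, 4, 3, 7, 7, 2]
Counts: [1, 0, 2, 2, 1, 0, 0, 3, 1, 0]

Sorted: [0, 2, 2, 3, 3, 4, 7, 7, 7, 8]


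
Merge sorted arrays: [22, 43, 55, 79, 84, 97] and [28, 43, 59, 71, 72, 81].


Take 22 from A
Take 28 from B
Take 43 from A
Take 43 from B
Take 55 from A
Take 59 from B
Take 71 from B
Take 72 from B
Take 79 from A
Take 81 from B

Merged: [22, 28, 43, 43, 55, 59, 71, 72, 79, 81, 84, 97]


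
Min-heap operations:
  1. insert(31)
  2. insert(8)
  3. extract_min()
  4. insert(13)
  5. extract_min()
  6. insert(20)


insert(31) -> [31]
insert(8) -> [8, 31]
extract_min()->8, [31]
insert(13) -> [13, 31]
extract_min()->13, [31]
insert(20) -> [20, 31]

Final heap: [20, 31]


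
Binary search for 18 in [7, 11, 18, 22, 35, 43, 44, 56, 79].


Step 1: lo=0, hi=8, mid=4, val=35
Step 2: lo=0, hi=3, mid=1, val=11
Step 3: lo=2, hi=3, mid=2, val=18

Found at index 2


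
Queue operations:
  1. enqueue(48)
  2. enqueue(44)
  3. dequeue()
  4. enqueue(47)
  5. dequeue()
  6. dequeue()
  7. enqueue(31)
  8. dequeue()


enqueue(48) -> [48]
enqueue(44) -> [48, 44]
dequeue()->48, [44]
enqueue(47) -> [44, 47]
dequeue()->44, [47]
dequeue()->47, []
enqueue(31) -> [31]
dequeue()->31, []

Final queue: []


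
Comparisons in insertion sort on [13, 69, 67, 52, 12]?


Algorithm: insertion sort
Input: [13, 69, 67, 52, 12]
Sorted: [12, 13, 52, 67, 69]

10


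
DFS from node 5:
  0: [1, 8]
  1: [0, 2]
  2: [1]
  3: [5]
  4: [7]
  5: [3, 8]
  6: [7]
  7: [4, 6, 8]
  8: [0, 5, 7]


Visit 5, push [8, 3]
Visit 3, push []
Visit 8, push [7, 0]
Visit 0, push [1]
Visit 1, push [2]
Visit 2, push []
Visit 7, push [6, 4]
Visit 4, push []
Visit 6, push []

DFS order: [5, 3, 8, 0, 1, 2, 7, 4, 6]


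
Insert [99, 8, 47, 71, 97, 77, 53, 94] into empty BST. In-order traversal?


Insert 99: root
Insert 8: L from 99
Insert 47: L from 99 -> R from 8
Insert 71: L from 99 -> R from 8 -> R from 47
Insert 97: L from 99 -> R from 8 -> R from 47 -> R from 71
Insert 77: L from 99 -> R from 8 -> R from 47 -> R from 71 -> L from 97
Insert 53: L from 99 -> R from 8 -> R from 47 -> L from 71
Insert 94: L from 99 -> R from 8 -> R from 47 -> R from 71 -> L from 97 -> R from 77

In-order: [8, 47, 53, 71, 77, 94, 97, 99]


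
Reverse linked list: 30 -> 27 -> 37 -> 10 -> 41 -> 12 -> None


Step 1: curr=30, set curr.next=prev(None) | reversed so far: 30
Step 2: curr=27, set curr.next=prev(30) | reversed so far: 27 -> 30
Step 3: curr=37, set curr.next=prev(27) | reversed so far: 37 -> 27 -> 30
Step 4: curr=10, set curr.next=prev(37) | reversed so far: 10 -> 37 -> 27 -> 30
Step 5: curr=41, set curr.next=prev(10) | reversed so far: 41 -> 10 -> 37 -> 27 -> 30
Step 6: curr=12, set curr.next=prev(41) | reversed so far: 12 -> 41 -> 10 -> 37 -> 27 -> 30

12 -> 41 -> 10 -> 37 -> 27 -> 30 -> None


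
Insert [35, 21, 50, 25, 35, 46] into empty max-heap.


Insert 35: [35]
Insert 21: [35, 21]
Insert 50: [50, 21, 35]
Insert 25: [50, 25, 35, 21]
Insert 35: [50, 35, 35, 21, 25]
Insert 46: [50, 35, 46, 21, 25, 35]

Final heap: [50, 35, 46, 21, 25, 35]


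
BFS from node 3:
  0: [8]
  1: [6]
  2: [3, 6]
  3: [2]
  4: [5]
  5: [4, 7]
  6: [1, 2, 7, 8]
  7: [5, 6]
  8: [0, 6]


Visit 3, enqueue [2]
Visit 2, enqueue [6]
Visit 6, enqueue [1, 7, 8]
Visit 1, enqueue []
Visit 7, enqueue [5]
Visit 8, enqueue [0]
Visit 5, enqueue [4]
Visit 0, enqueue []
Visit 4, enqueue []

BFS order: [3, 2, 6, 1, 7, 8, 5, 0, 4]


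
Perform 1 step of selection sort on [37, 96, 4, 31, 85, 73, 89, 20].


Initial: [37, 96, 4, 31, 85, 73, 89, 20]
Step 1: min=4 at 2
  Swap: [4, 96, 37, 31, 85, 73, 89, 20]

After 1 step: [4, 96, 37, 31, 85, 73, 89, 20]


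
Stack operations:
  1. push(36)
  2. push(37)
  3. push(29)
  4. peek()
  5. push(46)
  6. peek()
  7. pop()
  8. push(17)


push(36) -> [36]
push(37) -> [36, 37]
push(29) -> [36, 37, 29]
peek()->29
push(46) -> [36, 37, 29, 46]
peek()->46
pop()->46, [36, 37, 29]
push(17) -> [36, 37, 29, 17]

Final stack: [36, 37, 29, 17]


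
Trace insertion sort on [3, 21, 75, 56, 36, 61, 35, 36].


Initial: [3, 21, 75, 56, 36, 61, 35, 36]
Insert 21: [3, 21, 75, 56, 36, 61, 35, 36]
Insert 75: [3, 21, 75, 56, 36, 61, 35, 36]
Insert 56: [3, 21, 56, 75, 36, 61, 35, 36]
Insert 36: [3, 21, 36, 56, 75, 61, 35, 36]
Insert 61: [3, 21, 36, 56, 61, 75, 35, 36]
Insert 35: [3, 21, 35, 36, 56, 61, 75, 36]
Insert 36: [3, 21, 35, 36, 36, 56, 61, 75]

Sorted: [3, 21, 35, 36, 36, 56, 61, 75]


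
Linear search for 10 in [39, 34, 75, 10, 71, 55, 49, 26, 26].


i=0: 39!=10
i=1: 34!=10
i=2: 75!=10
i=3: 10==10 found!

Found at 3, 4 comps


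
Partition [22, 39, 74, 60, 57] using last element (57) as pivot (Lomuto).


Pivot: 57
  22 <= 57: advance i (no swap)
  39 <= 57: advance i (no swap)
Place pivot at 2: [22, 39, 57, 60, 74]

Partitioned: [22, 39, 57, 60, 74]


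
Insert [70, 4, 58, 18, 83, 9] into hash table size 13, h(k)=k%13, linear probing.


Insert 70: h=5 -> slot 5
Insert 4: h=4 -> slot 4
Insert 58: h=6 -> slot 6
Insert 18: h=5, 2 probes -> slot 7
Insert 83: h=5, 3 probes -> slot 8
Insert 9: h=9 -> slot 9

Table: [None, None, None, None, 4, 70, 58, 18, 83, 9, None, None, None]


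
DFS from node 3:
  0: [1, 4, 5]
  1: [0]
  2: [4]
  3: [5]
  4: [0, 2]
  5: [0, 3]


Visit 3, push [5]
Visit 5, push [0]
Visit 0, push [4, 1]
Visit 1, push []
Visit 4, push [2]
Visit 2, push []

DFS order: [3, 5, 0, 1, 4, 2]


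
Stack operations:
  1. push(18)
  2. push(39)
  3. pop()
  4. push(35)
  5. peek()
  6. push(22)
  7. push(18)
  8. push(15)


push(18) -> [18]
push(39) -> [18, 39]
pop()->39, [18]
push(35) -> [18, 35]
peek()->35
push(22) -> [18, 35, 22]
push(18) -> [18, 35, 22, 18]
push(15) -> [18, 35, 22, 18, 15]

Final stack: [18, 35, 22, 18, 15]


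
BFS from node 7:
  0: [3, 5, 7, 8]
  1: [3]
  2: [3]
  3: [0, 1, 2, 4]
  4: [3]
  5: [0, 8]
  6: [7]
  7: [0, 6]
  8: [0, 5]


Visit 7, enqueue [0, 6]
Visit 0, enqueue [3, 5, 8]
Visit 6, enqueue []
Visit 3, enqueue [1, 2, 4]
Visit 5, enqueue []
Visit 8, enqueue []
Visit 1, enqueue []
Visit 2, enqueue []
Visit 4, enqueue []

BFS order: [7, 0, 6, 3, 5, 8, 1, 2, 4]


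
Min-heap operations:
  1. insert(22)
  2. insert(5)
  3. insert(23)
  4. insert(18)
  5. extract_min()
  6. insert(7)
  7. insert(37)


insert(22) -> [22]
insert(5) -> [5, 22]
insert(23) -> [5, 22, 23]
insert(18) -> [5, 18, 23, 22]
extract_min()->5, [18, 22, 23]
insert(7) -> [7, 18, 23, 22]
insert(37) -> [7, 18, 23, 22, 37]

Final heap: [7, 18, 23, 22, 37]


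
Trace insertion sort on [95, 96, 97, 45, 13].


Initial: [95, 96, 97, 45, 13]
Insert 96: [95, 96, 97, 45, 13]
Insert 97: [95, 96, 97, 45, 13]
Insert 45: [45, 95, 96, 97, 13]
Insert 13: [13, 45, 95, 96, 97]

Sorted: [13, 45, 95, 96, 97]


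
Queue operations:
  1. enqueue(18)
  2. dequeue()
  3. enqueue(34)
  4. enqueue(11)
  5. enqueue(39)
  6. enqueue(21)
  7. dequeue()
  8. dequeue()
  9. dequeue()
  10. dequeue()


enqueue(18) -> [18]
dequeue()->18, []
enqueue(34) -> [34]
enqueue(11) -> [34, 11]
enqueue(39) -> [34, 11, 39]
enqueue(21) -> [34, 11, 39, 21]
dequeue()->34, [11, 39, 21]
dequeue()->11, [39, 21]
dequeue()->39, [21]
dequeue()->21, []

Final queue: []


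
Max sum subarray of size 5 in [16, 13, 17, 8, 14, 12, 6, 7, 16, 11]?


[0:5]: 68
[1:6]: 64
[2:7]: 57
[3:8]: 47
[4:9]: 55
[5:10]: 52

Max: 68 at [0:5]


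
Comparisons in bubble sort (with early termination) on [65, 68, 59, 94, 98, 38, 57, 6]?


Algorithm: bubble sort (with early termination)
Input: [65, 68, 59, 94, 98, 38, 57, 6]
Sorted: [6, 38, 57, 59, 65, 68, 94, 98]

28


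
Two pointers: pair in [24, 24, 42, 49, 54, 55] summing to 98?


lo=0(24)+hi=5(55)=79
lo=1(24)+hi=5(55)=79
lo=2(42)+hi=5(55)=97
lo=3(49)+hi=5(55)=104
lo=3(49)+hi=4(54)=103

No pair found


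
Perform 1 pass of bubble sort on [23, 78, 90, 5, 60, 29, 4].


Initial: [23, 78, 90, 5, 60, 29, 4]
Pass 1: [23, 78, 5, 60, 29, 4, 90] (4 swaps)

After 1 pass: [23, 78, 5, 60, 29, 4, 90]


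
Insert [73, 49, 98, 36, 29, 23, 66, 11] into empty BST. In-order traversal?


Insert 73: root
Insert 49: L from 73
Insert 98: R from 73
Insert 36: L from 73 -> L from 49
Insert 29: L from 73 -> L from 49 -> L from 36
Insert 23: L from 73 -> L from 49 -> L from 36 -> L from 29
Insert 66: L from 73 -> R from 49
Insert 11: L from 73 -> L from 49 -> L from 36 -> L from 29 -> L from 23

In-order: [11, 23, 29, 36, 49, 66, 73, 98]


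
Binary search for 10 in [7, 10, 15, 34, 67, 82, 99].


Step 1: lo=0, hi=6, mid=3, val=34
Step 2: lo=0, hi=2, mid=1, val=10

Found at index 1


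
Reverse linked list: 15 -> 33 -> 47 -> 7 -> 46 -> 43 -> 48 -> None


Step 1: curr=15, set curr.next=prev(None) | reversed so far: 15
Step 2: curr=33, set curr.next=prev(15) | reversed so far: 33 -> 15
Step 3: curr=47, set curr.next=prev(33) | reversed so far: 47 -> 33 -> 15
Step 4: curr=7, set curr.next=prev(47) | reversed so far: 7 -> 47 -> 33 -> 15
Step 5: curr=46, set curr.next=prev(7) | reversed so far: 46 -> 7 -> 47 -> 33 -> 15
Step 6: curr=43, set curr.next=prev(46) | reversed so far: 43 -> 46 -> 7 -> 47 -> 33 -> 15
Step 7: curr=48, set curr.next=prev(43) | reversed so far: 48 -> 43 -> 46 -> 7 -> 47 -> 33 -> 15

48 -> 43 -> 46 -> 7 -> 47 -> 33 -> 15 -> None


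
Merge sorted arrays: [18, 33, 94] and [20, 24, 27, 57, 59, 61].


Take 18 from A
Take 20 from B
Take 24 from B
Take 27 from B
Take 33 from A
Take 57 from B
Take 59 from B
Take 61 from B

Merged: [18, 20, 24, 27, 33, 57, 59, 61, 94]


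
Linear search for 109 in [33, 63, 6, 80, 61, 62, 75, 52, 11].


i=0: 33!=109
i=1: 63!=109
i=2: 6!=109
i=3: 80!=109
i=4: 61!=109
i=5: 62!=109
i=6: 75!=109
i=7: 52!=109
i=8: 11!=109

Not found, 9 comps


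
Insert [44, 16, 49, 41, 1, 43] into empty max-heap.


Insert 44: [44]
Insert 16: [44, 16]
Insert 49: [49, 16, 44]
Insert 41: [49, 41, 44, 16]
Insert 1: [49, 41, 44, 16, 1]
Insert 43: [49, 41, 44, 16, 1, 43]

Final heap: [49, 41, 44, 16, 1, 43]


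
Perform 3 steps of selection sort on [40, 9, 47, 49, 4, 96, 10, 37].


Initial: [40, 9, 47, 49, 4, 96, 10, 37]
Step 1: min=4 at 4
  Swap: [4, 9, 47, 49, 40, 96, 10, 37]
Step 2: min=9 at 1
  Swap: [4, 9, 47, 49, 40, 96, 10, 37]
Step 3: min=10 at 6
  Swap: [4, 9, 10, 49, 40, 96, 47, 37]

After 3 steps: [4, 9, 10, 49, 40, 96, 47, 37]


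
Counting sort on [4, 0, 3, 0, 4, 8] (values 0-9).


Input: [4, 0, 3, 0, 4, 8]
Counts: [2, 0, 0, 1, 2, 0, 0, 0, 1, 0]

Sorted: [0, 0, 3, 4, 4, 8]


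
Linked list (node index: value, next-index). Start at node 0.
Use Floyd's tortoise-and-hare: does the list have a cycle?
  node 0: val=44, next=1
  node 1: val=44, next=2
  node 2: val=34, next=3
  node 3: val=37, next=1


Floyd's tortoise (slow, +1) and hare (fast, +2):
  init: slow=0, fast=0
  step 1: slow=1, fast=2
  step 2: slow=2, fast=1
  step 3: slow=3, fast=3
  slow == fast at node 3: cycle detected

Cycle: yes


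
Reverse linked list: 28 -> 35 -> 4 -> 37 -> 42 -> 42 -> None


Step 1: curr=28, set curr.next=prev(None) | reversed so far: 28
Step 2: curr=35, set curr.next=prev(28) | reversed so far: 35 -> 28
Step 3: curr=4, set curr.next=prev(35) | reversed so far: 4 -> 35 -> 28
Step 4: curr=37, set curr.next=prev(4) | reversed so far: 37 -> 4 -> 35 -> 28
Step 5: curr=42, set curr.next=prev(37) | reversed so far: 42 -> 37 -> 4 -> 35 -> 28
Step 6: curr=42, set curr.next=prev(42) | reversed so far: 42 -> 42 -> 37 -> 4 -> 35 -> 28

42 -> 42 -> 37 -> 4 -> 35 -> 28 -> None


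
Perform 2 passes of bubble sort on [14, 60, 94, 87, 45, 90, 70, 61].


Initial: [14, 60, 94, 87, 45, 90, 70, 61]
Pass 1: [14, 60, 87, 45, 90, 70, 61, 94] (5 swaps)
Pass 2: [14, 60, 45, 87, 70, 61, 90, 94] (3 swaps)

After 2 passes: [14, 60, 45, 87, 70, 61, 90, 94]


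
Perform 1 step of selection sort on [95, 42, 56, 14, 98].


Initial: [95, 42, 56, 14, 98]
Step 1: min=14 at 3
  Swap: [14, 42, 56, 95, 98]

After 1 step: [14, 42, 56, 95, 98]


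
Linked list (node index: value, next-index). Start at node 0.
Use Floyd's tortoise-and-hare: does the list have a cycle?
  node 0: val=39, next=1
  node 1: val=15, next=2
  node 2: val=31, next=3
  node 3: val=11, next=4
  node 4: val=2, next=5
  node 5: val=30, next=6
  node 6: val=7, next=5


Floyd's tortoise (slow, +1) and hare (fast, +2):
  init: slow=0, fast=0
  step 1: slow=1, fast=2
  step 2: slow=2, fast=4
  step 3: slow=3, fast=6
  step 4: slow=4, fast=6
  step 5: slow=5, fast=6
  step 6: slow=6, fast=6
  slow == fast at node 6: cycle detected

Cycle: yes


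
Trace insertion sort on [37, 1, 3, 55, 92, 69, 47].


Initial: [37, 1, 3, 55, 92, 69, 47]
Insert 1: [1, 37, 3, 55, 92, 69, 47]
Insert 3: [1, 3, 37, 55, 92, 69, 47]
Insert 55: [1, 3, 37, 55, 92, 69, 47]
Insert 92: [1, 3, 37, 55, 92, 69, 47]
Insert 69: [1, 3, 37, 55, 69, 92, 47]
Insert 47: [1, 3, 37, 47, 55, 69, 92]

Sorted: [1, 3, 37, 47, 55, 69, 92]


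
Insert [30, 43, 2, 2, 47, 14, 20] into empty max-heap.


Insert 30: [30]
Insert 43: [43, 30]
Insert 2: [43, 30, 2]
Insert 2: [43, 30, 2, 2]
Insert 47: [47, 43, 2, 2, 30]
Insert 14: [47, 43, 14, 2, 30, 2]
Insert 20: [47, 43, 20, 2, 30, 2, 14]

Final heap: [47, 43, 20, 2, 30, 2, 14]


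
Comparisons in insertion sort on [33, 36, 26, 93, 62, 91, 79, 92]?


Algorithm: insertion sort
Input: [33, 36, 26, 93, 62, 91, 79, 92]
Sorted: [26, 33, 36, 62, 79, 91, 92, 93]

13


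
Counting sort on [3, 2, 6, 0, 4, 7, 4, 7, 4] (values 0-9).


Input: [3, 2, 6, 0, 4, 7, 4, 7, 4]
Counts: [1, 0, 1, 1, 3, 0, 1, 2, 0, 0]

Sorted: [0, 2, 3, 4, 4, 4, 6, 7, 7]


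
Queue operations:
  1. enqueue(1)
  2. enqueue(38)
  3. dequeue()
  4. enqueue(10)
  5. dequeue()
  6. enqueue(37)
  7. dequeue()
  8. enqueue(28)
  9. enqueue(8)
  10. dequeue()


enqueue(1) -> [1]
enqueue(38) -> [1, 38]
dequeue()->1, [38]
enqueue(10) -> [38, 10]
dequeue()->38, [10]
enqueue(37) -> [10, 37]
dequeue()->10, [37]
enqueue(28) -> [37, 28]
enqueue(8) -> [37, 28, 8]
dequeue()->37, [28, 8]

Final queue: [28, 8]


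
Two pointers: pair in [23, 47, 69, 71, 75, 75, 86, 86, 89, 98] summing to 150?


lo=0(23)+hi=9(98)=121
lo=1(47)+hi=9(98)=145
lo=2(69)+hi=9(98)=167
lo=2(69)+hi=8(89)=158
lo=2(69)+hi=7(86)=155
lo=2(69)+hi=6(86)=155
lo=2(69)+hi=5(75)=144
lo=3(71)+hi=5(75)=146
lo=4(75)+hi=5(75)=150

Yes: 75+75=150


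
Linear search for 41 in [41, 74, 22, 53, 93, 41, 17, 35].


i=0: 41==41 found!

Found at 0, 1 comps


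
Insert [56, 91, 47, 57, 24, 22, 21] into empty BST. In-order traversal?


Insert 56: root
Insert 91: R from 56
Insert 47: L from 56
Insert 57: R from 56 -> L from 91
Insert 24: L from 56 -> L from 47
Insert 22: L from 56 -> L from 47 -> L from 24
Insert 21: L from 56 -> L from 47 -> L from 24 -> L from 22

In-order: [21, 22, 24, 47, 56, 57, 91]


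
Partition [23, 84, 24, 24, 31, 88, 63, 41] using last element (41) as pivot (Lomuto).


Pivot: 41
  23 <= 41: advance i (no swap)
  24 <= 41: swap -> [23, 24, 84, 24, 31, 88, 63, 41]
  24 <= 41: swap -> [23, 24, 24, 84, 31, 88, 63, 41]
  31 <= 41: swap -> [23, 24, 24, 31, 84, 88, 63, 41]
Place pivot at 4: [23, 24, 24, 31, 41, 88, 63, 84]

Partitioned: [23, 24, 24, 31, 41, 88, 63, 84]


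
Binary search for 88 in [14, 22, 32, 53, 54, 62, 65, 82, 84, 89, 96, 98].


Step 1: lo=0, hi=11, mid=5, val=62
Step 2: lo=6, hi=11, mid=8, val=84
Step 3: lo=9, hi=11, mid=10, val=96
Step 4: lo=9, hi=9, mid=9, val=89

Not found


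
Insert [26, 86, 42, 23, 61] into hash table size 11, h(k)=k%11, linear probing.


Insert 26: h=4 -> slot 4
Insert 86: h=9 -> slot 9
Insert 42: h=9, 1 probes -> slot 10
Insert 23: h=1 -> slot 1
Insert 61: h=6 -> slot 6

Table: [None, 23, None, None, 26, None, 61, None, None, 86, 42]


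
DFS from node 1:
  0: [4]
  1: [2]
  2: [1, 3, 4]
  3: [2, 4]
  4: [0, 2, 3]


Visit 1, push [2]
Visit 2, push [4, 3]
Visit 3, push [4]
Visit 4, push [0]
Visit 0, push []

DFS order: [1, 2, 3, 4, 0]


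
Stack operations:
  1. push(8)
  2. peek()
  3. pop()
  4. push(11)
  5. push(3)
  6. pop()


push(8) -> [8]
peek()->8
pop()->8, []
push(11) -> [11]
push(3) -> [11, 3]
pop()->3, [11]

Final stack: [11]


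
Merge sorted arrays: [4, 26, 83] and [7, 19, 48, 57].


Take 4 from A
Take 7 from B
Take 19 from B
Take 26 from A
Take 48 from B
Take 57 from B

Merged: [4, 7, 19, 26, 48, 57, 83]


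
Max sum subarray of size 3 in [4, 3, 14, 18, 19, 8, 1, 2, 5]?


[0:3]: 21
[1:4]: 35
[2:5]: 51
[3:6]: 45
[4:7]: 28
[5:8]: 11
[6:9]: 8

Max: 51 at [2:5]


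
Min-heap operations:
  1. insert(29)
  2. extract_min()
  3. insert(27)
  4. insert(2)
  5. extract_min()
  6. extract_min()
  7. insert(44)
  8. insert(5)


insert(29) -> [29]
extract_min()->29, []
insert(27) -> [27]
insert(2) -> [2, 27]
extract_min()->2, [27]
extract_min()->27, []
insert(44) -> [44]
insert(5) -> [5, 44]

Final heap: [5, 44]


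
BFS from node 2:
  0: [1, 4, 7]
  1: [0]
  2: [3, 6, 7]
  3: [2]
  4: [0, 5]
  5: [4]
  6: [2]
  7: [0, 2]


Visit 2, enqueue [3, 6, 7]
Visit 3, enqueue []
Visit 6, enqueue []
Visit 7, enqueue [0]
Visit 0, enqueue [1, 4]
Visit 1, enqueue []
Visit 4, enqueue [5]
Visit 5, enqueue []

BFS order: [2, 3, 6, 7, 0, 1, 4, 5]


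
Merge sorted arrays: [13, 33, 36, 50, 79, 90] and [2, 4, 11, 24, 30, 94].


Take 2 from B
Take 4 from B
Take 11 from B
Take 13 from A
Take 24 from B
Take 30 from B
Take 33 from A
Take 36 from A
Take 50 from A
Take 79 from A
Take 90 from A

Merged: [2, 4, 11, 13, 24, 30, 33, 36, 50, 79, 90, 94]


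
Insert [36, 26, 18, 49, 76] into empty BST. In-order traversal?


Insert 36: root
Insert 26: L from 36
Insert 18: L from 36 -> L from 26
Insert 49: R from 36
Insert 76: R from 36 -> R from 49

In-order: [18, 26, 36, 49, 76]


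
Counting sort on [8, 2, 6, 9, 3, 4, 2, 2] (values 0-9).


Input: [8, 2, 6, 9, 3, 4, 2, 2]
Counts: [0, 0, 3, 1, 1, 0, 1, 0, 1, 1]

Sorted: [2, 2, 2, 3, 4, 6, 8, 9]


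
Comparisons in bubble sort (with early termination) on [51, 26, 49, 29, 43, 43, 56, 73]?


Algorithm: bubble sort (with early termination)
Input: [51, 26, 49, 29, 43, 43, 56, 73]
Sorted: [26, 29, 43, 43, 49, 51, 56, 73]

18


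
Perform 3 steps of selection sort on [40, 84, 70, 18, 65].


Initial: [40, 84, 70, 18, 65]
Step 1: min=18 at 3
  Swap: [18, 84, 70, 40, 65]
Step 2: min=40 at 3
  Swap: [18, 40, 70, 84, 65]
Step 3: min=65 at 4
  Swap: [18, 40, 65, 84, 70]

After 3 steps: [18, 40, 65, 84, 70]


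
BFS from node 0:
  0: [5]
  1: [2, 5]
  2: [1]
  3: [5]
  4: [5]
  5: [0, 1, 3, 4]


Visit 0, enqueue [5]
Visit 5, enqueue [1, 3, 4]
Visit 1, enqueue [2]
Visit 3, enqueue []
Visit 4, enqueue []
Visit 2, enqueue []

BFS order: [0, 5, 1, 3, 4, 2]


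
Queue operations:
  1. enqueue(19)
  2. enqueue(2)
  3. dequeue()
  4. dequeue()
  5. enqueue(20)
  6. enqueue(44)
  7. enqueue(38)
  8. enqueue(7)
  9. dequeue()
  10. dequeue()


enqueue(19) -> [19]
enqueue(2) -> [19, 2]
dequeue()->19, [2]
dequeue()->2, []
enqueue(20) -> [20]
enqueue(44) -> [20, 44]
enqueue(38) -> [20, 44, 38]
enqueue(7) -> [20, 44, 38, 7]
dequeue()->20, [44, 38, 7]
dequeue()->44, [38, 7]

Final queue: [38, 7]


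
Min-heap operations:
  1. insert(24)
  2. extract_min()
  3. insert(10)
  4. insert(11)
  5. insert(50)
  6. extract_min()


insert(24) -> [24]
extract_min()->24, []
insert(10) -> [10]
insert(11) -> [10, 11]
insert(50) -> [10, 11, 50]
extract_min()->10, [11, 50]

Final heap: [11, 50]


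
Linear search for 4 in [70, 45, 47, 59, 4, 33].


i=0: 70!=4
i=1: 45!=4
i=2: 47!=4
i=3: 59!=4
i=4: 4==4 found!

Found at 4, 5 comps


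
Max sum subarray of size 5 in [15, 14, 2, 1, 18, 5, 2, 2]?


[0:5]: 50
[1:6]: 40
[2:7]: 28
[3:8]: 28

Max: 50 at [0:5]


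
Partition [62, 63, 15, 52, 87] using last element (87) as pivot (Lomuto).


Pivot: 87
  62 <= 87: advance i (no swap)
  63 <= 87: advance i (no swap)
  15 <= 87: advance i (no swap)
  52 <= 87: advance i (no swap)
Place pivot at 4: [62, 63, 15, 52, 87]

Partitioned: [62, 63, 15, 52, 87]


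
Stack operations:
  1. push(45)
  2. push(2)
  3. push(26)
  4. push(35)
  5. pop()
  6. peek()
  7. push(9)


push(45) -> [45]
push(2) -> [45, 2]
push(26) -> [45, 2, 26]
push(35) -> [45, 2, 26, 35]
pop()->35, [45, 2, 26]
peek()->26
push(9) -> [45, 2, 26, 9]

Final stack: [45, 2, 26, 9]


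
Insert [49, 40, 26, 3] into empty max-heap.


Insert 49: [49]
Insert 40: [49, 40]
Insert 26: [49, 40, 26]
Insert 3: [49, 40, 26, 3]

Final heap: [49, 40, 26, 3]


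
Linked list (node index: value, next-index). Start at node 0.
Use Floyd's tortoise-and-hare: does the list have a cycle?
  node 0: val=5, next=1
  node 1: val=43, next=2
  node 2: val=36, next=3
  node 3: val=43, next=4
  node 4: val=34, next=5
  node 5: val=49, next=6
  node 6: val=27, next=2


Floyd's tortoise (slow, +1) and hare (fast, +2):
  init: slow=0, fast=0
  step 1: slow=1, fast=2
  step 2: slow=2, fast=4
  step 3: slow=3, fast=6
  step 4: slow=4, fast=3
  step 5: slow=5, fast=5
  slow == fast at node 5: cycle detected

Cycle: yes


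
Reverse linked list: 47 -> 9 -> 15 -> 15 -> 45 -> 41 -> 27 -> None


Step 1: curr=47, set curr.next=prev(None) | reversed so far: 47
Step 2: curr=9, set curr.next=prev(47) | reversed so far: 9 -> 47
Step 3: curr=15, set curr.next=prev(9) | reversed so far: 15 -> 9 -> 47
Step 4: curr=15, set curr.next=prev(15) | reversed so far: 15 -> 15 -> 9 -> 47
Step 5: curr=45, set curr.next=prev(15) | reversed so far: 45 -> 15 -> 15 -> 9 -> 47
Step 6: curr=41, set curr.next=prev(45) | reversed so far: 41 -> 45 -> 15 -> 15 -> 9 -> 47
Step 7: curr=27, set curr.next=prev(41) | reversed so far: 27 -> 41 -> 45 -> 15 -> 15 -> 9 -> 47

27 -> 41 -> 45 -> 15 -> 15 -> 9 -> 47 -> None


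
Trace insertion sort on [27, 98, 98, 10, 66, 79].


Initial: [27, 98, 98, 10, 66, 79]
Insert 98: [27, 98, 98, 10, 66, 79]
Insert 98: [27, 98, 98, 10, 66, 79]
Insert 10: [10, 27, 98, 98, 66, 79]
Insert 66: [10, 27, 66, 98, 98, 79]
Insert 79: [10, 27, 66, 79, 98, 98]

Sorted: [10, 27, 66, 79, 98, 98]


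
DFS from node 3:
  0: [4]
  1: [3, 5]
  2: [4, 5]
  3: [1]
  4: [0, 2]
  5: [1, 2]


Visit 3, push [1]
Visit 1, push [5]
Visit 5, push [2]
Visit 2, push [4]
Visit 4, push [0]
Visit 0, push []

DFS order: [3, 1, 5, 2, 4, 0]


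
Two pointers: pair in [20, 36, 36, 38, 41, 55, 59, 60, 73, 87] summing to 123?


lo=0(20)+hi=9(87)=107
lo=1(36)+hi=9(87)=123

Yes: 36+87=123


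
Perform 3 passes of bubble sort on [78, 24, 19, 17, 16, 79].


Initial: [78, 24, 19, 17, 16, 79]
Pass 1: [24, 19, 17, 16, 78, 79] (4 swaps)
Pass 2: [19, 17, 16, 24, 78, 79] (3 swaps)
Pass 3: [17, 16, 19, 24, 78, 79] (2 swaps)

After 3 passes: [17, 16, 19, 24, 78, 79]


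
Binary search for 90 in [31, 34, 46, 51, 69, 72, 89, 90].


Step 1: lo=0, hi=7, mid=3, val=51
Step 2: lo=4, hi=7, mid=5, val=72
Step 3: lo=6, hi=7, mid=6, val=89
Step 4: lo=7, hi=7, mid=7, val=90

Found at index 7
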